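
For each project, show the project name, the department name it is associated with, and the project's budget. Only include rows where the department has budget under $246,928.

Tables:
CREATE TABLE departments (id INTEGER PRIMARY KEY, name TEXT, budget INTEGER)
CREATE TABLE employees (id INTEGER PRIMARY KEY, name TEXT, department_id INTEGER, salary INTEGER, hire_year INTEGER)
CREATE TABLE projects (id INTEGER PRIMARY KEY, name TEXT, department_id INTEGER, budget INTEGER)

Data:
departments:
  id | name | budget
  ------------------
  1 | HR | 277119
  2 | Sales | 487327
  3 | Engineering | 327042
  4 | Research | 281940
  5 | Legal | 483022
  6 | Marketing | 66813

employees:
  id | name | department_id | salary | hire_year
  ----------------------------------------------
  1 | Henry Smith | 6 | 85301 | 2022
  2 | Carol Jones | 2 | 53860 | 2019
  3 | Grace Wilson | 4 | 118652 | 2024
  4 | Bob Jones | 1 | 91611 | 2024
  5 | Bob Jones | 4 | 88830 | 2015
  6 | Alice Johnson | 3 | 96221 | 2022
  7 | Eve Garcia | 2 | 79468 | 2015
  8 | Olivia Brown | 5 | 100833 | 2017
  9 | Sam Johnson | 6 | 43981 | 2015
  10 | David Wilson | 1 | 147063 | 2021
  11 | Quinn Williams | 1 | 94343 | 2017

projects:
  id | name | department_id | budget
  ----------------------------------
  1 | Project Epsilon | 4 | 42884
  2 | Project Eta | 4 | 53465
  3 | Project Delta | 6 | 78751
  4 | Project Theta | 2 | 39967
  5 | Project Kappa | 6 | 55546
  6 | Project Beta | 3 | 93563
SELECT c.name, p.name AS department, c.budget FROM projects c JOIN departments p ON c.department_id = p.id WHERE p.budget < 246928

Execution result:
name | department | budget
Project Delta | Marketing | 78751
Project Kappa | Marketing | 55546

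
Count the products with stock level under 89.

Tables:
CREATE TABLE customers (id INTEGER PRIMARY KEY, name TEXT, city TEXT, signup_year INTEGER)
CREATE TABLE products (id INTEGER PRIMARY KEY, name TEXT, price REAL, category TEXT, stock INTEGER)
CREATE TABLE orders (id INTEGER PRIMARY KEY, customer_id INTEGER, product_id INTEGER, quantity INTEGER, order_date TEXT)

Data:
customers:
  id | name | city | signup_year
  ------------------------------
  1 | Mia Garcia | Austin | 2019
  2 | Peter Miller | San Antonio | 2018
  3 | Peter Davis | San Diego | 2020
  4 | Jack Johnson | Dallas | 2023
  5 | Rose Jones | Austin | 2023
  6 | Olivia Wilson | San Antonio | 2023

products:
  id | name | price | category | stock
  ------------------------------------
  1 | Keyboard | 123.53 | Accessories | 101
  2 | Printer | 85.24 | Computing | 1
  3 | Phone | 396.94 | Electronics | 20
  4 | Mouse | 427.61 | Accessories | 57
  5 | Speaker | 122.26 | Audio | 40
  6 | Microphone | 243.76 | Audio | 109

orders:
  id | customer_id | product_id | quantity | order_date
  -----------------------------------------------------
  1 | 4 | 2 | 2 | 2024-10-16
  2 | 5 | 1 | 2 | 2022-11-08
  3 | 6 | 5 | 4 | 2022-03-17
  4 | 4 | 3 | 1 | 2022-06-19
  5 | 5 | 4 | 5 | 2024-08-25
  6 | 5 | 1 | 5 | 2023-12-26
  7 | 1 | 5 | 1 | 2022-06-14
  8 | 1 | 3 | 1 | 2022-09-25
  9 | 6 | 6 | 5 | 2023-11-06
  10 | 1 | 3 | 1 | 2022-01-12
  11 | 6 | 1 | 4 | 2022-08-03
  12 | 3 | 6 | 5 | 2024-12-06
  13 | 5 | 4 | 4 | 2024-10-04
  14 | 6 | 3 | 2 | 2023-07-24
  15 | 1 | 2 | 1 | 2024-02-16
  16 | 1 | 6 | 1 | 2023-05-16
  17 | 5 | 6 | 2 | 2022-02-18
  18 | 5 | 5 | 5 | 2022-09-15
SELECT COUNT(*) FROM products WHERE stock < 89

Execution result:
4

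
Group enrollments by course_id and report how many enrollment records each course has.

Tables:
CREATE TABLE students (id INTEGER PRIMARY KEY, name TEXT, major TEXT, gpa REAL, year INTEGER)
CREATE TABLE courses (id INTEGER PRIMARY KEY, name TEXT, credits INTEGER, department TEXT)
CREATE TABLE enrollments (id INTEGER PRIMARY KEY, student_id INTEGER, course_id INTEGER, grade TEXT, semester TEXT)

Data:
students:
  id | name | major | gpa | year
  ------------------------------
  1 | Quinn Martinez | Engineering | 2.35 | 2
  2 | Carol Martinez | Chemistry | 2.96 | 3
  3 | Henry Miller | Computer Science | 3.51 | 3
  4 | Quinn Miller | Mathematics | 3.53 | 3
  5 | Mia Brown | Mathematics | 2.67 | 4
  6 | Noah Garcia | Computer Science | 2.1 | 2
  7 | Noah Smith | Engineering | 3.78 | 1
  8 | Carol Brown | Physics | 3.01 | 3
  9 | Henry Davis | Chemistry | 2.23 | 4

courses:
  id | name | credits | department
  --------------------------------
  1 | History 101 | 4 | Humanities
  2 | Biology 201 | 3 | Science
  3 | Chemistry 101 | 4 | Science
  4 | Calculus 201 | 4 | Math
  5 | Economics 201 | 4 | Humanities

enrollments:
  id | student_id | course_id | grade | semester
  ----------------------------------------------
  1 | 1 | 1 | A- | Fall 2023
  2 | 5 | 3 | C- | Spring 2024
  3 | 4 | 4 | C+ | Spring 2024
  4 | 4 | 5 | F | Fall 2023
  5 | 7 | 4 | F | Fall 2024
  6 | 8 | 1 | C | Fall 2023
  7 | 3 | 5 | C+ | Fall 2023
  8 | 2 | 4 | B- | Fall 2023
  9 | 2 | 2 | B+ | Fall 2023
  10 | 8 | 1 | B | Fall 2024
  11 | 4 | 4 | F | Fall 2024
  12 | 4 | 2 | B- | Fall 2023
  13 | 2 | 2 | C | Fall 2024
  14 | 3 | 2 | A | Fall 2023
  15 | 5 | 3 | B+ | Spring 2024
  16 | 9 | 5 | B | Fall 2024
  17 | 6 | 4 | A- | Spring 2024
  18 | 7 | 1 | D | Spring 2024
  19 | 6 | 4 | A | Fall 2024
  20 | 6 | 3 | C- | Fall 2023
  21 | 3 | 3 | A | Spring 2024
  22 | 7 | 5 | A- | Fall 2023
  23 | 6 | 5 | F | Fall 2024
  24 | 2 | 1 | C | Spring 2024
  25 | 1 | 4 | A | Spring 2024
SELECT course_id, COUNT(*) AS enrollment_count FROM enrollments GROUP BY course_id

Execution result:
course_id | enrollment_count
1 | 5
2 | 4
3 | 4
4 | 7
5 | 5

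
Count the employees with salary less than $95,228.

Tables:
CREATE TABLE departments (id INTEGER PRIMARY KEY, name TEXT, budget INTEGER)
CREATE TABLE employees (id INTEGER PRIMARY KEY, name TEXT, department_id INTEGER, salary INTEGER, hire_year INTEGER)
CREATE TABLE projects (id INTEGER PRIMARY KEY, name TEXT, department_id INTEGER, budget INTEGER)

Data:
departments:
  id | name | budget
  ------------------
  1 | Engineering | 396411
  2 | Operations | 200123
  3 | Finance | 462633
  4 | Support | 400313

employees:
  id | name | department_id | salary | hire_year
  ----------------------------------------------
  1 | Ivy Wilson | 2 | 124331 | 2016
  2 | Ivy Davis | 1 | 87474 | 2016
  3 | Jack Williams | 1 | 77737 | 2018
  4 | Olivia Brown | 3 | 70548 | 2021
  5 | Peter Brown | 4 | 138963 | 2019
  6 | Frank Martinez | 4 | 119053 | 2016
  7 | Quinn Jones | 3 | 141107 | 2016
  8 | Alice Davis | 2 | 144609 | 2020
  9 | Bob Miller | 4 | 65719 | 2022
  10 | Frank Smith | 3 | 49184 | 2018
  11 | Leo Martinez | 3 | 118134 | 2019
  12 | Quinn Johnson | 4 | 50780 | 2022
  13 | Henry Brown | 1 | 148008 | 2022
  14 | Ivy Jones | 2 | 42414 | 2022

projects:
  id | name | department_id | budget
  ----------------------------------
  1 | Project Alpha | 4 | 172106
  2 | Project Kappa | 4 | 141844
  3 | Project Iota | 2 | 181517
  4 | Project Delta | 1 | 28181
SELECT COUNT(*) FROM employees WHERE salary < 95228

Execution result:
7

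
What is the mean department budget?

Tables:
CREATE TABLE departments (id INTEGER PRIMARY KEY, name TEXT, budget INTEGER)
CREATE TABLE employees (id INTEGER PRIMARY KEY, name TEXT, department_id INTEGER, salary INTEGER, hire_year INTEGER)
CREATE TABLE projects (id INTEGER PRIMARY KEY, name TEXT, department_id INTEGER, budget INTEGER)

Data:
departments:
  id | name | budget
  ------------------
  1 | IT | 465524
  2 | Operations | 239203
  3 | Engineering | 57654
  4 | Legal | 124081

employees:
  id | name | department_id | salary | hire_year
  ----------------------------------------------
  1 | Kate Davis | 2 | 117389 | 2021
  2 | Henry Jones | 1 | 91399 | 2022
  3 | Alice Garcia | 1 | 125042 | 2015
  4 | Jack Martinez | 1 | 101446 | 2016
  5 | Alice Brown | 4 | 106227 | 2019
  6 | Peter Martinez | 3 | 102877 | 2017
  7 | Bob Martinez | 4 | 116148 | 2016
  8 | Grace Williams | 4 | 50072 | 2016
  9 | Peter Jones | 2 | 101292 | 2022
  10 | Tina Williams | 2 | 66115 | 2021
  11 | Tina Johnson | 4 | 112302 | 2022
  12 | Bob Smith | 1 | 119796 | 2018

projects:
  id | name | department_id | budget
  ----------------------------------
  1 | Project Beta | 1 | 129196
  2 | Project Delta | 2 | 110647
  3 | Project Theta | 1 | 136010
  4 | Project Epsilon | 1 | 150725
SELECT AVG(budget) FROM departments

Execution result:
221615.50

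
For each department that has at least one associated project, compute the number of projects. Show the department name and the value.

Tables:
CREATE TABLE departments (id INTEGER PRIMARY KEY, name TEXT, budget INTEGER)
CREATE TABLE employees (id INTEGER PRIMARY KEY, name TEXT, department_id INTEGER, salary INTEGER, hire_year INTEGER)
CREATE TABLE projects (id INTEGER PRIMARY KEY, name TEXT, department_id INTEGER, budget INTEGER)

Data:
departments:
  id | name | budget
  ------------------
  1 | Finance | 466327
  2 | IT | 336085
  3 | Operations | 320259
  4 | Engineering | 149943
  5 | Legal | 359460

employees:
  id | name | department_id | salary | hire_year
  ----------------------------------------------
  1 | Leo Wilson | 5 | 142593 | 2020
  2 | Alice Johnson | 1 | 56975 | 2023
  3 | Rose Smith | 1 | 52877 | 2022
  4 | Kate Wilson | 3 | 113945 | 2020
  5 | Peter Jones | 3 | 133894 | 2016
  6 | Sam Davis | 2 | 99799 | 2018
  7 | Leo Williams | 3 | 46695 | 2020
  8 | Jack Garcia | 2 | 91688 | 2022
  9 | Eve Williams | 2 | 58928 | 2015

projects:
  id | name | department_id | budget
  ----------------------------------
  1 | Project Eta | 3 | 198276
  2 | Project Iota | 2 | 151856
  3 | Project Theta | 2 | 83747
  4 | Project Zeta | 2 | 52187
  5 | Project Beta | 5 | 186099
SELECT p.name, COUNT(*) AS n FROM projects c JOIN departments p ON c.department_id = p.id GROUP BY p.id, p.name

Execution result:
name | n
IT | 3
Operations | 1
Legal | 1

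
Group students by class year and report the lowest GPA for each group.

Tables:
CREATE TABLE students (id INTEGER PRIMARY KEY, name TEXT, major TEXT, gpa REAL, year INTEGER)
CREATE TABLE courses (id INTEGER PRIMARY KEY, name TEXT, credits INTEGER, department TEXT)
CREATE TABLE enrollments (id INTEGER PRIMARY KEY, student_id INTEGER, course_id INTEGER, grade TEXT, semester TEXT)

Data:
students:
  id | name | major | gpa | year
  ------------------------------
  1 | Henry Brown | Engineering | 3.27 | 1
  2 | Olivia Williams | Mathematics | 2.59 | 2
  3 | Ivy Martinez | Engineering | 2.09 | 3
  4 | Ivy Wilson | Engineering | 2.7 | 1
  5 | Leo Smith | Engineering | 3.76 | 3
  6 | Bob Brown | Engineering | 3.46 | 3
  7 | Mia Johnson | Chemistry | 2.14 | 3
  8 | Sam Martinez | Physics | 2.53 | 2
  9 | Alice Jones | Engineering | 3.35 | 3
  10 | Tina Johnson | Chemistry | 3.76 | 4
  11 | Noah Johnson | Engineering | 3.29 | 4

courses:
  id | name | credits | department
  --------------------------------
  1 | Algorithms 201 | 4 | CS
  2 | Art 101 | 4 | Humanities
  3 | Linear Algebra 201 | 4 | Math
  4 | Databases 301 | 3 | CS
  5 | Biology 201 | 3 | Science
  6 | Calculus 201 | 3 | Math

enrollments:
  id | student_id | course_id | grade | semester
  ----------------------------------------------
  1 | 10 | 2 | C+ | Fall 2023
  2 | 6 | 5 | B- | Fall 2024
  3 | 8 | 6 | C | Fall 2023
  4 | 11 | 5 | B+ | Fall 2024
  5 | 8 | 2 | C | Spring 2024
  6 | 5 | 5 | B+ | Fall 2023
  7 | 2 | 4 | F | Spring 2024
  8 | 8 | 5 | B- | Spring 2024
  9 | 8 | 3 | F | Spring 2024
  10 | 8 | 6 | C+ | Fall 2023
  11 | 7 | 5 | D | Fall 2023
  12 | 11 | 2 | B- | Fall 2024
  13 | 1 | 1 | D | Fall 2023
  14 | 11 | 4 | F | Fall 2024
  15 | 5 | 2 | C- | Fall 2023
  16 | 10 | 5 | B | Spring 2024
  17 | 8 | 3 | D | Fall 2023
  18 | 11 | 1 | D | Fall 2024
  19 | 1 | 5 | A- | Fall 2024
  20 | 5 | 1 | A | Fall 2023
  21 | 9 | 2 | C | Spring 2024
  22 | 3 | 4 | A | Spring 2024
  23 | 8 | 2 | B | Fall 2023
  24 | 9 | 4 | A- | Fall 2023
SELECT year, MIN(gpa) AS min_gpa FROM students GROUP BY year

Execution result:
year | min_gpa
1 | 2.70
2 | 2.53
3 | 2.09
4 | 3.29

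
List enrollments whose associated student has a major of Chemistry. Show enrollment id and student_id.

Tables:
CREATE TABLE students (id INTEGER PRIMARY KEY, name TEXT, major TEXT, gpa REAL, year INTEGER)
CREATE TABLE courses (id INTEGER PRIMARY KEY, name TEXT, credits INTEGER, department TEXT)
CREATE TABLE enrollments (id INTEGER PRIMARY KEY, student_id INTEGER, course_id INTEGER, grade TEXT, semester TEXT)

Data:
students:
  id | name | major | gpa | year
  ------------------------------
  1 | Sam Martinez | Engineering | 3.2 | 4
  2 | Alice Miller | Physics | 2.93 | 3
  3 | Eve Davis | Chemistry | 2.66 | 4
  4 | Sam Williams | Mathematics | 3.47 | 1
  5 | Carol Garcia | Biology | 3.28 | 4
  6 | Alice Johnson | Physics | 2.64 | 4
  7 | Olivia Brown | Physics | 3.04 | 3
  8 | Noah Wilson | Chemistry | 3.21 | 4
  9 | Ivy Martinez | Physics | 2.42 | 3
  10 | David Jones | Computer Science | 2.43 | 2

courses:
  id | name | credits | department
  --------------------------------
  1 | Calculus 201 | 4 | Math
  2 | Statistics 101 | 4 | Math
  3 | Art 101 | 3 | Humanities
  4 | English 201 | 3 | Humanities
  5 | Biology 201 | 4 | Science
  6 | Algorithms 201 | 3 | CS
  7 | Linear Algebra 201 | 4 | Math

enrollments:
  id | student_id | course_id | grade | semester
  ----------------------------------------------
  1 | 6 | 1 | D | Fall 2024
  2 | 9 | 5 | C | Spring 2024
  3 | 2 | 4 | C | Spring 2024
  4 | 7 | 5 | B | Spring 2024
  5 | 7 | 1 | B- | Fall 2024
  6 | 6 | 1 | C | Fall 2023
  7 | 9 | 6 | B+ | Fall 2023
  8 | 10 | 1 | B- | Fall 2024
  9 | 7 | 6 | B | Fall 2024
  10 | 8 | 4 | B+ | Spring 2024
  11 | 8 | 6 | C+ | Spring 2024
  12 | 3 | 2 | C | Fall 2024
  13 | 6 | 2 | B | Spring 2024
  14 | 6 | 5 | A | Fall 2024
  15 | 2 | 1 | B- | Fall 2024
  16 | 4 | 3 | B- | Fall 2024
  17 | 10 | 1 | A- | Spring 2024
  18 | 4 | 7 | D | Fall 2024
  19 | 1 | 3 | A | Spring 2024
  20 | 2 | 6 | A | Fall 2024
SELECT id, student_id FROM enrollments WHERE student_id IN (SELECT id FROM students WHERE major = 'Chemistry')

Execution result:
id | student_id
10 | 8
11 | 8
12 | 3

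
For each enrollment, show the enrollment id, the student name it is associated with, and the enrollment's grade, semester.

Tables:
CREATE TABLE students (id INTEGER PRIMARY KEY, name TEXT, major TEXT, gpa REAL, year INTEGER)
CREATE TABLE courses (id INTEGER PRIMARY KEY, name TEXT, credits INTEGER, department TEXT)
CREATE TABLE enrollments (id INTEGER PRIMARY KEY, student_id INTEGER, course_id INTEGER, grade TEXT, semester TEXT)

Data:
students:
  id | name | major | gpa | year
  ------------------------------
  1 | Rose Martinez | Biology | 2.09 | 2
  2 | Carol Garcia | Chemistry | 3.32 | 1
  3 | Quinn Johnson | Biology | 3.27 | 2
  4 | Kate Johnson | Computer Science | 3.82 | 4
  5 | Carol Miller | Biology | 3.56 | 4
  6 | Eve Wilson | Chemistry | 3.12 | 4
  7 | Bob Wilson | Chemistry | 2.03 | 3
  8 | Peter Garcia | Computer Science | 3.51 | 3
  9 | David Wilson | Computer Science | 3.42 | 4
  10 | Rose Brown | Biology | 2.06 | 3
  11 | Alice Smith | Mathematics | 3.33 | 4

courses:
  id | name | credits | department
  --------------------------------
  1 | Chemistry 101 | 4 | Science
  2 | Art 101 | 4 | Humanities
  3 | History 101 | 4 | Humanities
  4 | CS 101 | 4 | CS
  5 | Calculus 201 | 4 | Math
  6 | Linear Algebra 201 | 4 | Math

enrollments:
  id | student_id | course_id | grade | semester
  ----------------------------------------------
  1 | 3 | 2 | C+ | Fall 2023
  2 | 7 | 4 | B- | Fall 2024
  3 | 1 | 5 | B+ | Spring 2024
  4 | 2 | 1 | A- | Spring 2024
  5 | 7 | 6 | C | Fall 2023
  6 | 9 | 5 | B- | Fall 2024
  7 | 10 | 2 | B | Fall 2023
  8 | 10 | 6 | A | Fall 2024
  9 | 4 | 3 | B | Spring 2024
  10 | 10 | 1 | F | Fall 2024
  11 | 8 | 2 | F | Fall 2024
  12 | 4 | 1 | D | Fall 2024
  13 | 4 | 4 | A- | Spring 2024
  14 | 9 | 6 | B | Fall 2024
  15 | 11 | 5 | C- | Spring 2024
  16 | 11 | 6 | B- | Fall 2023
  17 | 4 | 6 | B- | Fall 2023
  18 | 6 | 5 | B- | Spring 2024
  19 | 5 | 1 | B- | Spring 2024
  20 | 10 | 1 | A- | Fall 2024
SELECT c.id, p.name AS student, c.grade, c.semester FROM enrollments c JOIN students p ON c.student_id = p.id

Execution result:
id | student | grade | semester
1 | Quinn Johnson | C+ | Fall 2023
2 | Bob Wilson | B- | Fall 2024
3 | Rose Martinez | B+ | Spring 2024
4 | Carol Garcia | A- | Spring 2024
5 | Bob Wilson | C | Fall 2023
6 | David Wilson | B- | Fall 2024
7 | Rose Brown | B | Fall 2023
8 | Rose Brown | A | Fall 2024
9 | Kate Johnson | B | Spring 2024
10 | Rose Brown | F | Fall 2024
11 | Peter Garcia | F | Fall 2024
12 | Kate Johnson | D | Fall 2024
13 | Kate Johnson | A- | Spring 2024
14 | David Wilson | B | Fall 2024
15 | Alice Smith | C- | Spring 2024
16 | Alice Smith | B- | Fall 2023
17 | Kate Johnson | B- | Fall 2023
18 | Eve Wilson | B- | Spring 2024
19 | Carol Miller | B- | Spring 2024
20 | Rose Brown | A- | Fall 2024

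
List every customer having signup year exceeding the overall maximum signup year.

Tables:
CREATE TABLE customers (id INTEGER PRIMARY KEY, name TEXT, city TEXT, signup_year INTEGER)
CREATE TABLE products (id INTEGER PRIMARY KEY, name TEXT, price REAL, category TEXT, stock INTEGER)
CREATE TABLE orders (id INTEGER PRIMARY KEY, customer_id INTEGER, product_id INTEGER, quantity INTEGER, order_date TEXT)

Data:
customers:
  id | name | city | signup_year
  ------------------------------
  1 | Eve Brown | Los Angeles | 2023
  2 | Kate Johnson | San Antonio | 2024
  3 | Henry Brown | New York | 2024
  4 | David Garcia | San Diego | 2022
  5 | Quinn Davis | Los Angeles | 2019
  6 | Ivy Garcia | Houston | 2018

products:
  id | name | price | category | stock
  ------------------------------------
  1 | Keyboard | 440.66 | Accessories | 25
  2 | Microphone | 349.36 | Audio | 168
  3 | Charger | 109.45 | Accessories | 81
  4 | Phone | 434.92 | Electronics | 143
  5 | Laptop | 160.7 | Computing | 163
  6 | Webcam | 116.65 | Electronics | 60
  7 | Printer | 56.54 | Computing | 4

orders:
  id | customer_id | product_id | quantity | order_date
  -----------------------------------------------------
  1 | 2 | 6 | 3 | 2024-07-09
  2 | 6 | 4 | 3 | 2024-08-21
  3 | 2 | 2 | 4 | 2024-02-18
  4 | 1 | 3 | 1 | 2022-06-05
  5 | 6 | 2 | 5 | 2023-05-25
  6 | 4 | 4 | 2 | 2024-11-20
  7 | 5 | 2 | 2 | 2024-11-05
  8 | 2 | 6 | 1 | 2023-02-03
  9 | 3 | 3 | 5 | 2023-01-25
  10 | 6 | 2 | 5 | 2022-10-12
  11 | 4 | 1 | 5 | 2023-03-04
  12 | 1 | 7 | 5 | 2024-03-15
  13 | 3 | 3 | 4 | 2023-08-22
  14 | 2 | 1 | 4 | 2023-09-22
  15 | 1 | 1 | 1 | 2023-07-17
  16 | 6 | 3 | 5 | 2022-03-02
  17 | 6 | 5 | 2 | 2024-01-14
SELECT name, signup_year FROM customers WHERE signup_year > (SELECT MAX(signup_year) FROM customers)

Execution result:
(no rows)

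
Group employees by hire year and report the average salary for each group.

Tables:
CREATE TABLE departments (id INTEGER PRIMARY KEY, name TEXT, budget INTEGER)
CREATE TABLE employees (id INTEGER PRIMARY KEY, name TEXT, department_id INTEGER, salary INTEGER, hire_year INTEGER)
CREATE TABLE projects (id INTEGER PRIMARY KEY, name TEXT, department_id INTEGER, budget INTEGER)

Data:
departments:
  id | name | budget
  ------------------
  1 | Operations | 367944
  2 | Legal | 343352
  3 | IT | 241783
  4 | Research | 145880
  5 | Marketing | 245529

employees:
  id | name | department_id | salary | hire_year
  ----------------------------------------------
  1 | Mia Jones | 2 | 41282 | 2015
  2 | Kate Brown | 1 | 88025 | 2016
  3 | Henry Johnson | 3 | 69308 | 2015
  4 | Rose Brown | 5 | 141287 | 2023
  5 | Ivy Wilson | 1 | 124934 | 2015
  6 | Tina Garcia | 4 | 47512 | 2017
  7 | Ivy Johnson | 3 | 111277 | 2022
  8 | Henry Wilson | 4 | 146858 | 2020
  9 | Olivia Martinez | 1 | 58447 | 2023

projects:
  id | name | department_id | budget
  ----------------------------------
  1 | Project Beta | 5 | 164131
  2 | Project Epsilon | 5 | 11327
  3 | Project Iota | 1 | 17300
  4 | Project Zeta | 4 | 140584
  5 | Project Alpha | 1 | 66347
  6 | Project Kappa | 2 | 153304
SELECT hire_year, AVG(salary) AS avg_salary FROM employees GROUP BY hire_year

Execution result:
hire_year | avg_salary
2015 | 78508.00
2016 | 88025.00
2017 | 47512.00
2020 | 146858.00
2022 | 111277.00
2023 | 99867.00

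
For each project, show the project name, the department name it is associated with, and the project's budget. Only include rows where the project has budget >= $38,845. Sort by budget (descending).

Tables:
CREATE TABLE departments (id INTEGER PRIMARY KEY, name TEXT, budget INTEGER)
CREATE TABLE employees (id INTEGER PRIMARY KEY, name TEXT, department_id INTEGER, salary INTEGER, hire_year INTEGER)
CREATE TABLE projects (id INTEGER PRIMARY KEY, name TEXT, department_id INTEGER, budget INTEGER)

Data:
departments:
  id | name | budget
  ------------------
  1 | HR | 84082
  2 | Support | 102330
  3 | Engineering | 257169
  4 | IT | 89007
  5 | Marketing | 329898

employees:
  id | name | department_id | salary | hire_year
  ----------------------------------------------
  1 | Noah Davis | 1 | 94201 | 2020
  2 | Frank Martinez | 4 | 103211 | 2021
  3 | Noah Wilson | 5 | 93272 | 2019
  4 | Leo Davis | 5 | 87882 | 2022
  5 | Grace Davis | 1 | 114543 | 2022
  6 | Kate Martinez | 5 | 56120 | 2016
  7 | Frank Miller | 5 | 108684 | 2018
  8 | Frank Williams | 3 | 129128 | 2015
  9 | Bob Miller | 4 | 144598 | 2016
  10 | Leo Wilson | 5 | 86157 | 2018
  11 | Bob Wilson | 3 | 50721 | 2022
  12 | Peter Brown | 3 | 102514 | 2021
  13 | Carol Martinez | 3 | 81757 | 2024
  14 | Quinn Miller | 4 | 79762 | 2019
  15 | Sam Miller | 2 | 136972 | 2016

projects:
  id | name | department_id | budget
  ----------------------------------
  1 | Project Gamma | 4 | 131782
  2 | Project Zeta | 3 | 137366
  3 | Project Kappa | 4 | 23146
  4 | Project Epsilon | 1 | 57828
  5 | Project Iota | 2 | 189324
SELECT c.name, p.name AS department, c.budget FROM projects c JOIN departments p ON c.department_id = p.id WHERE c.budget >= 38845 ORDER BY c.budget DESC

Execution result:
name | department | budget
Project Iota | Support | 189324
Project Zeta | Engineering | 137366
Project Gamma | IT | 131782
Project Epsilon | HR | 57828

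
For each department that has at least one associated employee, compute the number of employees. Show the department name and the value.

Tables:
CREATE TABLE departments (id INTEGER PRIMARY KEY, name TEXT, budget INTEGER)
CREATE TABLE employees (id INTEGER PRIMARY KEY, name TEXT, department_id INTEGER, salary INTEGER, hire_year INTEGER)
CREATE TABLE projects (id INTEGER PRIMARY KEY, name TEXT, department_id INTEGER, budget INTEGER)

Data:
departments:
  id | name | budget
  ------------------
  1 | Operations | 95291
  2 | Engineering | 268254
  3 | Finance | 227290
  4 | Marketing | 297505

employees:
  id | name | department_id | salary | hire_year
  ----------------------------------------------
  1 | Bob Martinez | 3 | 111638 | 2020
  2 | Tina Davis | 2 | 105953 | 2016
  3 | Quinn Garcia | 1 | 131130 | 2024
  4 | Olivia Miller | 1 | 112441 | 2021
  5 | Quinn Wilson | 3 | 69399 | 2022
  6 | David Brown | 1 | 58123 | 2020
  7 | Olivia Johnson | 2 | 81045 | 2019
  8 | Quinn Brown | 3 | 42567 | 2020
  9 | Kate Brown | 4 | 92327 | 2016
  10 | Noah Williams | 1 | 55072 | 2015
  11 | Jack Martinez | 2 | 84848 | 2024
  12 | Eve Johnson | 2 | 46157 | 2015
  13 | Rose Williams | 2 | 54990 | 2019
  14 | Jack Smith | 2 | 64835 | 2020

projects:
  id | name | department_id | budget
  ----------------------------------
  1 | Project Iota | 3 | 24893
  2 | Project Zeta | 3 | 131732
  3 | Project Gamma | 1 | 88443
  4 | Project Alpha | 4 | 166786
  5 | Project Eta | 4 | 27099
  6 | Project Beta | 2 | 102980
SELECT p.name, COUNT(*) AS n FROM employees c JOIN departments p ON c.department_id = p.id GROUP BY p.id, p.name

Execution result:
name | n
Operations | 4
Engineering | 6
Finance | 3
Marketing | 1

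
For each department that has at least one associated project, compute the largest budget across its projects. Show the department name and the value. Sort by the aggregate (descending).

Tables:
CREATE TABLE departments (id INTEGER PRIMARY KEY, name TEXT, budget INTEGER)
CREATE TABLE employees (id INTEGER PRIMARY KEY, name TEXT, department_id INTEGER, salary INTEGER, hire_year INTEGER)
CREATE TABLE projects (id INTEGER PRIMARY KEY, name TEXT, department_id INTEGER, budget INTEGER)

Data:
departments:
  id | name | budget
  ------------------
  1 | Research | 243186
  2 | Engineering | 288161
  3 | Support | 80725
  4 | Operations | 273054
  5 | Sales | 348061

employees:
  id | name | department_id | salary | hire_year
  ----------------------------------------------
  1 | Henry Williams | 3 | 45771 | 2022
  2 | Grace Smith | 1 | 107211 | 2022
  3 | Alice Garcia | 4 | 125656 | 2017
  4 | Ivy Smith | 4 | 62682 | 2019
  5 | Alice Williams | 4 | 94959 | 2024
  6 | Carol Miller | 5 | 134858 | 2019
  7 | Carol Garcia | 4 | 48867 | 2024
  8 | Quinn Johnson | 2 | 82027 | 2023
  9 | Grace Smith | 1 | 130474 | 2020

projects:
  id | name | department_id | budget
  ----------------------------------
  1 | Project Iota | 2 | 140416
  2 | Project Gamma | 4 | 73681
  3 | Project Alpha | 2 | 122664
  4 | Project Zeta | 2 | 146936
SELECT p.name, MAX(c.budget) AS max_budget FROM projects c JOIN departments p ON c.department_id = p.id GROUP BY p.id, p.name ORDER BY max_budget DESC

Execution result:
name | max_budget
Engineering | 146936
Operations | 73681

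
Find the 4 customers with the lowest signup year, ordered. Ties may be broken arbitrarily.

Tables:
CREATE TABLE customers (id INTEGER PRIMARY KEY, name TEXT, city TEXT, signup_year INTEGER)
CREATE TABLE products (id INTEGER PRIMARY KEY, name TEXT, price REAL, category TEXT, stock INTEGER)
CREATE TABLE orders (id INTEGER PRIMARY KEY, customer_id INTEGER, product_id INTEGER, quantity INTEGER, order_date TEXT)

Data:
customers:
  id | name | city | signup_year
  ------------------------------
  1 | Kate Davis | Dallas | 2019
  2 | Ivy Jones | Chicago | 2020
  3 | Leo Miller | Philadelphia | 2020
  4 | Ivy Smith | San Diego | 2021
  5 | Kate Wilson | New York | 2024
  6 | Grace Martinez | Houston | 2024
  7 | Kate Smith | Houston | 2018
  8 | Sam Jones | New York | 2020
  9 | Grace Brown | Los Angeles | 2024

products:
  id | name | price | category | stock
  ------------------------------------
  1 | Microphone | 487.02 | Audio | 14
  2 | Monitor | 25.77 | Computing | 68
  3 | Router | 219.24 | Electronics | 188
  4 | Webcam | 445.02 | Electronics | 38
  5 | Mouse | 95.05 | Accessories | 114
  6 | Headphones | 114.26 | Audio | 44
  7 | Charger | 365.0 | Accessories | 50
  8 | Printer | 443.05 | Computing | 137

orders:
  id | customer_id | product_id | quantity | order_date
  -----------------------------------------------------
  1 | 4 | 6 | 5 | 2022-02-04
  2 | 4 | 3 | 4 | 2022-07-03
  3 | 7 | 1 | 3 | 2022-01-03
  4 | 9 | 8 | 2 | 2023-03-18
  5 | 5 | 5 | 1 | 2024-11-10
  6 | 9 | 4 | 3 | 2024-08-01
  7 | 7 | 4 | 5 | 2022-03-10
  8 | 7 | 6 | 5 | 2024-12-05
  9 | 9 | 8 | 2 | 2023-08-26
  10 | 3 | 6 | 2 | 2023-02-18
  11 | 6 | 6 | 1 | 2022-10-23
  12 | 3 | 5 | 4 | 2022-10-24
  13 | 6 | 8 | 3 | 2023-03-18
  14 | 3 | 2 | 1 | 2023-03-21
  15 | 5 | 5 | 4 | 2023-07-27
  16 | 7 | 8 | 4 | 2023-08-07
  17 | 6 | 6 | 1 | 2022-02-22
SELECT name, signup_year FROM customers ORDER BY signup_year ASC LIMIT 4

Execution result:
name | signup_year
Kate Smith | 2018
Kate Davis | 2019
Ivy Jones | 2020
Leo Miller | 2020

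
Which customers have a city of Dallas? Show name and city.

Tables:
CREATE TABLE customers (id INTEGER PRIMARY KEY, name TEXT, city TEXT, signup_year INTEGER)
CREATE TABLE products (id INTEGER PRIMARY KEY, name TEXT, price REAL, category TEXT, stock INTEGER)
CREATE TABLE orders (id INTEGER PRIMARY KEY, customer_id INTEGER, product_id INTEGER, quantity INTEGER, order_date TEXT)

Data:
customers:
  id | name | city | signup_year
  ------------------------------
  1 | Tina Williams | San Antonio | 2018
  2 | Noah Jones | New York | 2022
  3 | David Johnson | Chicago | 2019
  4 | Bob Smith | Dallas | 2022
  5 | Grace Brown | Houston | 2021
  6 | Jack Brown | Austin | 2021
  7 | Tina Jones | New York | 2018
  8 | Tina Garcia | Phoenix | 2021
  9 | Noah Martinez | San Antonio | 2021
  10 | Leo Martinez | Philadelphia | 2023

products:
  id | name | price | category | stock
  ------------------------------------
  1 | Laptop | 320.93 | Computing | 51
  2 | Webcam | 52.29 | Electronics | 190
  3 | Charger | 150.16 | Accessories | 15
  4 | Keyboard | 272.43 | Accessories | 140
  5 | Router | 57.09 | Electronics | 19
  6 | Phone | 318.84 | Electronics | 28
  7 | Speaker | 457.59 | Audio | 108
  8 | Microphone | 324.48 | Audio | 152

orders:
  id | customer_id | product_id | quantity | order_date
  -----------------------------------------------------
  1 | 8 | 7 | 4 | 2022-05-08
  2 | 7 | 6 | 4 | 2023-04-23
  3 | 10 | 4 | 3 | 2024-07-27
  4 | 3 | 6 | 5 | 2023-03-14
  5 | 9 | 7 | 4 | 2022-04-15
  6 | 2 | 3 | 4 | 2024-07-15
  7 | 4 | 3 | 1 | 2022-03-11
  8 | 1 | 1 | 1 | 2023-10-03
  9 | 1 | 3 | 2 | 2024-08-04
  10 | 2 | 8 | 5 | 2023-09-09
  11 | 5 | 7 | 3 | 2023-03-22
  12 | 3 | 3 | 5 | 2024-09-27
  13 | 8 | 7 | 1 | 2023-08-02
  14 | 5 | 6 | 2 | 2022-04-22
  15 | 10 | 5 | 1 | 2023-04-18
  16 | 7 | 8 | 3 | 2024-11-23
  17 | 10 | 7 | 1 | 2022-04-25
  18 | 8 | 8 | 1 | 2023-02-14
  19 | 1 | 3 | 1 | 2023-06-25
SELECT name, city FROM customers WHERE city = 'Dallas'

Execution result:
name | city
Bob Smith | Dallas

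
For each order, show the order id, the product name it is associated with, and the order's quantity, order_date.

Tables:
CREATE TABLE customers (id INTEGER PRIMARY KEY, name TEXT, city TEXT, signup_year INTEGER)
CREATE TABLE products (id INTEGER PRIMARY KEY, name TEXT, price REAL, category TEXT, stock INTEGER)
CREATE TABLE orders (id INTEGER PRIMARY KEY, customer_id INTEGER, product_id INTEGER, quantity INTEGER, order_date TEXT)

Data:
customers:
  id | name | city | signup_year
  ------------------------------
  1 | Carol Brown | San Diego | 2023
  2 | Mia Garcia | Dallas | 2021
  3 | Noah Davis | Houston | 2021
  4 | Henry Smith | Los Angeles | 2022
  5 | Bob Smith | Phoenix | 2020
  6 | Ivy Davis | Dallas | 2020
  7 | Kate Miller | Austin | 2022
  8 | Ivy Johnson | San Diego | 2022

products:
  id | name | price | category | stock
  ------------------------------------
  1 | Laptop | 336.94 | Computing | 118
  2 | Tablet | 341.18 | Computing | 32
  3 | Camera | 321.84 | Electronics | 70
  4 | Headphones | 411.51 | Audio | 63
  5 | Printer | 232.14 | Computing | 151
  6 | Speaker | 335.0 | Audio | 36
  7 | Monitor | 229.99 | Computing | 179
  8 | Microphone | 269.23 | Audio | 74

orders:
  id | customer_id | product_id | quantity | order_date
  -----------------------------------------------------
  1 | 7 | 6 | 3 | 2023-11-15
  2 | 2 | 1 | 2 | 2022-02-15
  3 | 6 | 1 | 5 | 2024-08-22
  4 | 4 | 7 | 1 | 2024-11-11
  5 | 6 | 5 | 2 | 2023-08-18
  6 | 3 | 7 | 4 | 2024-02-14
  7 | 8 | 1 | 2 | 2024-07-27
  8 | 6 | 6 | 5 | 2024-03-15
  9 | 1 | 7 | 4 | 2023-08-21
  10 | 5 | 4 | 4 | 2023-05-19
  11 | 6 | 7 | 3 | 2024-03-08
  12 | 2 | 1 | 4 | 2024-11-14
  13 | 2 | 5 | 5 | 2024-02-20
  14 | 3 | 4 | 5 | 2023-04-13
SELECT c.id, p.name AS product, c.quantity, c.order_date FROM orders c JOIN products p ON c.product_id = p.id

Execution result:
id | product | quantity | order_date
1 | Speaker | 3 | 2023-11-15
2 | Laptop | 2 | 2022-02-15
3 | Laptop | 5 | 2024-08-22
4 | Monitor | 1 | 2024-11-11
5 | Printer | 2 | 2023-08-18
6 | Monitor | 4 | 2024-02-14
7 | Laptop | 2 | 2024-07-27
8 | Speaker | 5 | 2024-03-15
9 | Monitor | 4 | 2023-08-21
10 | Headphones | 4 | 2023-05-19
11 | Monitor | 3 | 2024-03-08
12 | Laptop | 4 | 2024-11-14
13 | Printer | 5 | 2024-02-20
14 | Headphones | 5 | 2023-04-13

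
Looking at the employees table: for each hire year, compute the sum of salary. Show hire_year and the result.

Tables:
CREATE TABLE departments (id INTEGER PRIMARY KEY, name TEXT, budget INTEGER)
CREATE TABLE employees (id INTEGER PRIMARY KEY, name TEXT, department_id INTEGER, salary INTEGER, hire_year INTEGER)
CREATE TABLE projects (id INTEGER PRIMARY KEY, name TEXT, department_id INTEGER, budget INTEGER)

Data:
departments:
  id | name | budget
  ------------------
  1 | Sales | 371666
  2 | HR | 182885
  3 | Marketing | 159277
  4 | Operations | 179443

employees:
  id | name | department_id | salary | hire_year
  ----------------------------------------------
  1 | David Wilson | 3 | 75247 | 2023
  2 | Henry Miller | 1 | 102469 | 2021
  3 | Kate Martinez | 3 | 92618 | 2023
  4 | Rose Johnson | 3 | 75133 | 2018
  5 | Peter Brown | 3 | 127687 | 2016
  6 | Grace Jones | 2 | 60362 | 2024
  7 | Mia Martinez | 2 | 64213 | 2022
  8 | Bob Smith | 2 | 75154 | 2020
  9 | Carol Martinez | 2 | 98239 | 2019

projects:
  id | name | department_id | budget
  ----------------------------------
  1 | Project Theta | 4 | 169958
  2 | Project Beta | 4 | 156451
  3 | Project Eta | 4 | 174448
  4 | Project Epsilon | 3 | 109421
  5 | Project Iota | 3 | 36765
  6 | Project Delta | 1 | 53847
SELECT hire_year, SUM(salary) AS sum_salary FROM employees GROUP BY hire_year

Execution result:
hire_year | sum_salary
2016 | 127687
2018 | 75133
2019 | 98239
2020 | 75154
2021 | 102469
2022 | 64213
2023 | 167865
2024 | 60362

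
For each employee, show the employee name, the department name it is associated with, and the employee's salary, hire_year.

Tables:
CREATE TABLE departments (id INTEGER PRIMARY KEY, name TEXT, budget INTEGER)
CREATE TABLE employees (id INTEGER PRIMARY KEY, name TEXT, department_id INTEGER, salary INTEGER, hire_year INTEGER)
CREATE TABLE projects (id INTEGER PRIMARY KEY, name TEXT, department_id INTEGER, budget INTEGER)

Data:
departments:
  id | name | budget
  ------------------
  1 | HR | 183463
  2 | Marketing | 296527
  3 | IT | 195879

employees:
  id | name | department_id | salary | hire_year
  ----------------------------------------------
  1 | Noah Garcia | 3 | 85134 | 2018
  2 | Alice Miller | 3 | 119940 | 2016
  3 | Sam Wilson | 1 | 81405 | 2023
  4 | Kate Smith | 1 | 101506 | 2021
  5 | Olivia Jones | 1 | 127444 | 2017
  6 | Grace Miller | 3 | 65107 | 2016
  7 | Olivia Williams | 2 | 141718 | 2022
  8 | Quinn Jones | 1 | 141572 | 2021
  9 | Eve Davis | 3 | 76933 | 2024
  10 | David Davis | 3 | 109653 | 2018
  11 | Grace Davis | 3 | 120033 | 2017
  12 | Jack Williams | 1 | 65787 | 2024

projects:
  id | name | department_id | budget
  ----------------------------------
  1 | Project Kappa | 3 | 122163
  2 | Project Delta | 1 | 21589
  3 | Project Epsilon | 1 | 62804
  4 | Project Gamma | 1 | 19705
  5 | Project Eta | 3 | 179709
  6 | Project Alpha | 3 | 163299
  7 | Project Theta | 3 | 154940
SELECT c.name, p.name AS department, c.salary, c.hire_year FROM employees c JOIN departments p ON c.department_id = p.id

Execution result:
name | department | salary | hire_year
Noah Garcia | IT | 85134 | 2018
Alice Miller | IT | 119940 | 2016
Sam Wilson | HR | 81405 | 2023
Kate Smith | HR | 101506 | 2021
Olivia Jones | HR | 127444 | 2017
Grace Miller | IT | 65107 | 2016
Olivia Williams | Marketing | 141718 | 2022
Quinn Jones | HR | 141572 | 2021
Eve Davis | IT | 76933 | 2024
David Davis | IT | 109653 | 2018
Grace Davis | IT | 120033 | 2017
Jack Williams | HR | 65787 | 2024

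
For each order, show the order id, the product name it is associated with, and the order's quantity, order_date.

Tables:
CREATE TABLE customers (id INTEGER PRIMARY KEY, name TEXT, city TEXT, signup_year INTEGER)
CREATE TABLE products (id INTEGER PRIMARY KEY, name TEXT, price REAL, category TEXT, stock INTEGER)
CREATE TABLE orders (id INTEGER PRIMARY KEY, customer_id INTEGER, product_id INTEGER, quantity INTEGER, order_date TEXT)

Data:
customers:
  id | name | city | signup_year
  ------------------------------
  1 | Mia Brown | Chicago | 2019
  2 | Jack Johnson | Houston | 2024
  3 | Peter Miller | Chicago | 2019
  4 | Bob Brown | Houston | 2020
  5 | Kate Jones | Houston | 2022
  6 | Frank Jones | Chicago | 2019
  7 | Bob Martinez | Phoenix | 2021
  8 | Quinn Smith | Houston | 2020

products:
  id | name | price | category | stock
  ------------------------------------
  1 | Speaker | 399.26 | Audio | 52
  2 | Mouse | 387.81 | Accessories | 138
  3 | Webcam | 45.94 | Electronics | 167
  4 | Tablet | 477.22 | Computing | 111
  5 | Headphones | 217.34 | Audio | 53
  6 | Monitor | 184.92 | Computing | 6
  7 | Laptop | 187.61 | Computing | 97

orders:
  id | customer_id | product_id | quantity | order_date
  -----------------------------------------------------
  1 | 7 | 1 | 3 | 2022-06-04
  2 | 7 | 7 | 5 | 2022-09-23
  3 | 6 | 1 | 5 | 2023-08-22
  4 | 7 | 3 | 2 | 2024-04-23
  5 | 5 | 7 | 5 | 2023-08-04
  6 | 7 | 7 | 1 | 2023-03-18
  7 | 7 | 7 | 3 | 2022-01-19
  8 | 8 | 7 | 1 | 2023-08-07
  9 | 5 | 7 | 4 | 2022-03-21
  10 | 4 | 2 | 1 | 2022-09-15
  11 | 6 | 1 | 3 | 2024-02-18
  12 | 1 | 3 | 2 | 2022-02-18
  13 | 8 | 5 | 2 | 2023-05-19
SELECT c.id, p.name AS product, c.quantity, c.order_date FROM orders c JOIN products p ON c.product_id = p.id

Execution result:
id | product | quantity | order_date
1 | Speaker | 3 | 2022-06-04
2 | Laptop | 5 | 2022-09-23
3 | Speaker | 5 | 2023-08-22
4 | Webcam | 2 | 2024-04-23
5 | Laptop | 5 | 2023-08-04
6 | Laptop | 1 | 2023-03-18
7 | Laptop | 3 | 2022-01-19
8 | Laptop | 1 | 2023-08-07
9 | Laptop | 4 | 2022-03-21
10 | Mouse | 1 | 2022-09-15
11 | Speaker | 3 | 2024-02-18
12 | Webcam | 2 | 2022-02-18
13 | Headphones | 2 | 2023-05-19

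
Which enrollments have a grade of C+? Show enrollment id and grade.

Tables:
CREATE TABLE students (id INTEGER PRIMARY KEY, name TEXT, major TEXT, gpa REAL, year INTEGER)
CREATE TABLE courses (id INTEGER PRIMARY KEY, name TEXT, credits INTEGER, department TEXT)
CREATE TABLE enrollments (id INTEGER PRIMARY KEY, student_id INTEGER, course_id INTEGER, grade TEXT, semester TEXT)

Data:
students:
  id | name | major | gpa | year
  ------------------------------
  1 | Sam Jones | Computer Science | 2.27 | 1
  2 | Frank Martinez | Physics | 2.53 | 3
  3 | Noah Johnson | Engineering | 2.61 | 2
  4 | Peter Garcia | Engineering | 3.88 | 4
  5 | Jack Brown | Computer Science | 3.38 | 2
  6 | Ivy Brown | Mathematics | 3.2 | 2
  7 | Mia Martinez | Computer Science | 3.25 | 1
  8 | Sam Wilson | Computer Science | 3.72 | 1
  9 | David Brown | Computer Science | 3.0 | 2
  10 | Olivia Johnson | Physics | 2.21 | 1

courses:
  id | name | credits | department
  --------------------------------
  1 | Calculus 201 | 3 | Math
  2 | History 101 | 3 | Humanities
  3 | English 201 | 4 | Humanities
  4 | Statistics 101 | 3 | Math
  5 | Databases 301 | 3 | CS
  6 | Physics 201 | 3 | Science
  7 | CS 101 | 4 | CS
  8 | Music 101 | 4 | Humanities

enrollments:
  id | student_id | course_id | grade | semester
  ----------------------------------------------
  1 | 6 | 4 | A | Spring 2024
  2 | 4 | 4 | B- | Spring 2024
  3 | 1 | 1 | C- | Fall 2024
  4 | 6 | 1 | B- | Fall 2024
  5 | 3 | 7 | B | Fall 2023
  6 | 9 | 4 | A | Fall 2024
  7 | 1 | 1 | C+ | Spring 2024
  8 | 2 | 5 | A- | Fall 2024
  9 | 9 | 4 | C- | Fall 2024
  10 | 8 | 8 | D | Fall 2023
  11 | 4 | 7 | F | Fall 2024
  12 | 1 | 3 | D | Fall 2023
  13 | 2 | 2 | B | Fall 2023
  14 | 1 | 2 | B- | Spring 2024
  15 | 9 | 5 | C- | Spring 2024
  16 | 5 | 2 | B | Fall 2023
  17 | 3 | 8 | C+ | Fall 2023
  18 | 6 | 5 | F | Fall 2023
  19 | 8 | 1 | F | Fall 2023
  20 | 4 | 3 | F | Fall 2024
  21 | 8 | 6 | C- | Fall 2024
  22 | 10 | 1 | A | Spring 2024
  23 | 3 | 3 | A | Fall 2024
SELECT id, grade FROM enrollments WHERE grade = 'C+'

Execution result:
id | grade
7 | C+
17 | C+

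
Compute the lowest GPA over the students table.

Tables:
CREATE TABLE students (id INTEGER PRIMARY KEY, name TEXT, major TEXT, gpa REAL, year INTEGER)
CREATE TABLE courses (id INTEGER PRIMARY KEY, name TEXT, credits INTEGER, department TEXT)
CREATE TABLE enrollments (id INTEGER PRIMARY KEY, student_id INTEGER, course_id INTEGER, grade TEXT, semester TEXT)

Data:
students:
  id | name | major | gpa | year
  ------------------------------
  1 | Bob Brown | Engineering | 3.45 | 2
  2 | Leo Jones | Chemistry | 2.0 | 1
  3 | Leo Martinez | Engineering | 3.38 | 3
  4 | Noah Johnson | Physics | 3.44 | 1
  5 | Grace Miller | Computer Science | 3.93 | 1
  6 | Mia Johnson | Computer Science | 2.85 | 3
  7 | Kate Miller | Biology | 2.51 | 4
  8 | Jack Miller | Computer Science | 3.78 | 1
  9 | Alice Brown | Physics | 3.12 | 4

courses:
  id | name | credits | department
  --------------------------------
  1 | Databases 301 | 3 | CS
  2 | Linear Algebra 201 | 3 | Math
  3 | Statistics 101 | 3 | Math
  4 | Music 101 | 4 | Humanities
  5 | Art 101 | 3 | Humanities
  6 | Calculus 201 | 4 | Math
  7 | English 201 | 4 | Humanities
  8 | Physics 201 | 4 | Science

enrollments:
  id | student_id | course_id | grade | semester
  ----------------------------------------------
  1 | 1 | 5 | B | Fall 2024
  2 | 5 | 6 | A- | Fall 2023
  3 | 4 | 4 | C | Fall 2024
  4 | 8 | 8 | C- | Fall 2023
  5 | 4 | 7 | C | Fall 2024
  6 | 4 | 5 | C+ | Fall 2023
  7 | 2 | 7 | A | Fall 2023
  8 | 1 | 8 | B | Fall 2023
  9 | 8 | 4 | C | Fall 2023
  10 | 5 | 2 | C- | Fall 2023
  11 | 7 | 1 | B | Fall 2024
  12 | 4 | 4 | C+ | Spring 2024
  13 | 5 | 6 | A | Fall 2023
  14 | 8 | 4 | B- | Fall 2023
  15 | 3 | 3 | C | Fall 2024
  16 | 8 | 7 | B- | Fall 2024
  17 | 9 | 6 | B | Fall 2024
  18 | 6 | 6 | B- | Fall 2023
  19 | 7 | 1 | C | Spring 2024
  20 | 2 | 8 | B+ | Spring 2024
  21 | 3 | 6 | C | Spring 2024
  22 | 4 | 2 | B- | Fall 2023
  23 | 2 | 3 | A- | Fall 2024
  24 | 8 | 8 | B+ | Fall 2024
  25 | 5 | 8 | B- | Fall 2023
SELECT MIN(gpa) FROM students

Execution result:
2.00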